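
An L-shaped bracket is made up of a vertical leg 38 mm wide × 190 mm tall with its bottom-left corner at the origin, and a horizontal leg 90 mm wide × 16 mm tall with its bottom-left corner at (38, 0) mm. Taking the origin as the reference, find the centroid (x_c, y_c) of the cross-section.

vertical leg: A = 38 × 190 = 7220.00, centroid at (19.00, 95.00).
horizontal leg: A = 90 × 16 = 1440.00, centroid at (83.00, 8.00).
ΣA = 8660.00 mm², ΣAx_c = 256700.00 mm³, ΣAy_c = 697420.00 mm³.
x_c = 256700.00/8660.00 = 29.64 mm; y_c = 697420.00/8660.00 = 80.53 mm.

x_c = 29.64 mm, y_c = 80.53 mm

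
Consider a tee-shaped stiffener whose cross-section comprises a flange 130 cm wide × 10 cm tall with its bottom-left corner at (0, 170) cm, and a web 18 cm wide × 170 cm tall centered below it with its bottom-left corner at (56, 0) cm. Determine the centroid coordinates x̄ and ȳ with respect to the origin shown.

x̄ = 65.00 cm, ȳ = 111.83 cm

web: A = 18 × 170 = 3060.00, centroid at (65.00, 85.00).
flange: A = 130 × 10 = 1300.00, centroid at (65.00, 175.00).
ΣA = 4360.00 cm²
ΣAx̄ = (3060.00)(65.00) + (1300.00)(65.00) = 283400.00 cm³
ΣAȳ = (3060.00)(85.00) + (1300.00)(175.00) = 487600.00 cm³
x̄ = 283400.00 / 4360.00 = 65.00 cm
ȳ = 487600.00 / 4360.00 = 111.83 cm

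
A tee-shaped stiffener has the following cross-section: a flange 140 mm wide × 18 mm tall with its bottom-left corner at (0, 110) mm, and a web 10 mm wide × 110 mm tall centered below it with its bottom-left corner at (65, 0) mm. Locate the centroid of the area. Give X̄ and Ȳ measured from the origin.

X̄ = 70.00 mm, Ȳ = 99.55 mm

web: A = 10 × 110 = 1100.00, centroid at (70.00, 55.00).
flange: A = 140 × 18 = 2520.00, centroid at (70.00, 119.00).
ΣA = 3620.00 mm², ΣAX̄ = 253400.00 mm³, ΣAȲ = 360380.00 mm³.
X̄ = 253400.00/3620.00 = 70.00 mm; Ȳ = 360380.00/3620.00 = 99.55 mm.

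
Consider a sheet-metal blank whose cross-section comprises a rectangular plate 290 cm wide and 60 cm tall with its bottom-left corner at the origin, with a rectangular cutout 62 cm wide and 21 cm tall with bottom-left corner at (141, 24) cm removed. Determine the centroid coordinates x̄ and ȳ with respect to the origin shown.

x̄ = 142.82 cm, ȳ = 29.64 cm

Part | A | x̄ᵢ | ȳᵢ | A·x̄ᵢ | A·ȳᵢ
plate | 17400.00 | 145.00 | 30.00 | 2523000.00 | 522000.00
hole | -1302.00 | 172.00 | 34.50 | -223944.00 | -44919.00
Σ | 16098.00 |  |  | 2299056.00 | 477081.00
x̄ = 2299056.00 / 16098.00 = 142.82 cm
ȳ = 477081.00 / 16098.00 = 29.64 cm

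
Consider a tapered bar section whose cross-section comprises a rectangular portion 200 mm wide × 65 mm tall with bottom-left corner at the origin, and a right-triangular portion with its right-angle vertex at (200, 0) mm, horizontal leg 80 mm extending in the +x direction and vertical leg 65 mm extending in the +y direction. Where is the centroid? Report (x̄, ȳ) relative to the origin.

rectangular portion: A = 200 × 65 = 13000.00, centroid at (100.00, 32.50).
triangular portion: A = ½·80·65 = 2600.00, centroid at (226.67, 21.67).
ΣA = 15600.00 mm², ΣAx̄ = 1889333.33 mm³, ΣAȳ = 478833.33 mm³.
x̄ = 1889333.33/15600.00 = 121.11 mm; ȳ = 478833.33/15600.00 = 30.69 mm.

x̄ = 121.11 mm, ȳ = 30.69 mm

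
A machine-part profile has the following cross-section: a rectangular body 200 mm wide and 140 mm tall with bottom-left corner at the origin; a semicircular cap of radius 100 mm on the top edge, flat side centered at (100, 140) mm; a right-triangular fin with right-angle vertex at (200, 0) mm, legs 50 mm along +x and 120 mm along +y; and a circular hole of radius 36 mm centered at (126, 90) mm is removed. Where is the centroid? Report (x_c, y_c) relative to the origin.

Part | A | x̄ᵢ | ȳᵢ | A·x̄ᵢ | A·ȳᵢ
rectangular body | 28000.00 | 100.00 | 70.00 | 2800000.00 | 1960000.00
semicircular top | 15707.96 | 100.00 | 182.44 | 1570796.33 | 2865781.52
triangular fin | 3000.00 | 216.67 | 40.00 | 650000.00 | 120000.00
hole | -4071.50 | 126.00 | 90.00 | -513009.51 | -366435.37
Σ | 42636.46 |  |  | 4507786.81 | 4579346.16
x_c = 4507786.81 / 42636.46 = 105.73 mm
y_c = 4579346.16 / 42636.46 = 107.40 mm

x_c = 105.73 mm, y_c = 107.40 mm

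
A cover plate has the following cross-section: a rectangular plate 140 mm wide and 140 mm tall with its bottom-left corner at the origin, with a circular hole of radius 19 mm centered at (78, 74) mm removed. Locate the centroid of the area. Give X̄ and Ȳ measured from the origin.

plate: A = 140 × 140 = 19600.00, centroid at (70.00, 70.00).
hole: A = −π·19² = -1134.11, centroid at (78.00, 74.00).
ΣA = 18465.89 mm²
ΣAX̄ = (19600.00)(70.00) + (-1134.11)(78.00) = 1283539.03 mm³
ΣAȲ = (19600.00)(70.00) + (-1134.11)(74.00) = 1288075.49 mm³
X̄ = 1283539.03 / 18465.89 = 69.51 mm
Ȳ = 1288075.49 / 18465.89 = 69.75 mm

X̄ = 69.51 mm, Ȳ = 69.75 mm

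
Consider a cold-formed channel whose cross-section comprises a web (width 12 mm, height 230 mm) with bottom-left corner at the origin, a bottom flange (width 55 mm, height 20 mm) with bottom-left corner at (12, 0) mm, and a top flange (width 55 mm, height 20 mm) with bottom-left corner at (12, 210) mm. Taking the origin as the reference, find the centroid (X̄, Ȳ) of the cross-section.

Part | A | x̄ᵢ | ȳᵢ | A·x̄ᵢ | A·ȳᵢ
web | 2760.00 | 6.00 | 115.00 | 16560.00 | 317400.00
bottom flange | 1100.00 | 39.50 | 10.00 | 43450.00 | 11000.00
top flange | 1100.00 | 39.50 | 220.00 | 43450.00 | 242000.00
Σ | 4960.00 |  |  | 103460.00 | 570400.00
X̄ = 103460.00 / 4960.00 = 20.86 mm
Ȳ = 570400.00 / 4960.00 = 115.00 mm

X̄ = 20.86 mm, Ȳ = 115.00 mm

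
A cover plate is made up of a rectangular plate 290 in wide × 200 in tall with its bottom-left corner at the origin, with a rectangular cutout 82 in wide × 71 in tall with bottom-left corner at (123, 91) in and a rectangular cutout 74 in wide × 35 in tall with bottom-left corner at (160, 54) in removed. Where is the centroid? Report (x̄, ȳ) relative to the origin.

x̄ = 140.05 in, ȳ = 98.38 in

plate: A = 290 × 200 = 58000.00, centroid at (145.00, 100.00).
hole 1: A = −(82 × 71) = -5822.00, centroid at (164.00, 126.50).
hole 2: A = −(74 × 35) = -2590.00, centroid at (197.00, 71.50).
ΣA = 49588.00 in²
ΣAx̄ = (58000.00)(145.00) + (-5822.00)(164.00) + (-2590.00)(197.00) = 6944962.00 in³
ΣAȳ = (58000.00)(100.00) + (-5822.00)(126.50) + (-2590.00)(71.50) = 4878332.00 in³
x̄ = 6944962.00 / 49588.00 = 140.05 in
ȳ = 4878332.00 / 49588.00 = 98.38 in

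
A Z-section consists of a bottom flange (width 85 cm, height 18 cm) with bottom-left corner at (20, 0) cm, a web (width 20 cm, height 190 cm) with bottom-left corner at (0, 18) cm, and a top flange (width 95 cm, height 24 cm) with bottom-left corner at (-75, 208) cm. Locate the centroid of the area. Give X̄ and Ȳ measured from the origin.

bottom flange: A = 85 × 18 = 1530.00, centroid at (62.50, 9.00).
web: A = 20 × 190 = 3800.00, centroid at (10.00, 113.00).
top flange: A = 95 × 24 = 2280.00, centroid at (-27.50, 220.00).
ΣA = 7610.00 cm²
ΣAX̄ = (1530.00)(62.50) + (3800.00)(10.00) + (2280.00)(-27.50) = 70925.00 cm³
ΣAȲ = (1530.00)(9.00) + (3800.00)(113.00) + (2280.00)(220.00) = 944770.00 cm³
X̄ = 70925.00 / 7610.00 = 9.32 cm
Ȳ = 944770.00 / 7610.00 = 124.15 cm

X̄ = 9.32 cm, Ȳ = 124.15 cm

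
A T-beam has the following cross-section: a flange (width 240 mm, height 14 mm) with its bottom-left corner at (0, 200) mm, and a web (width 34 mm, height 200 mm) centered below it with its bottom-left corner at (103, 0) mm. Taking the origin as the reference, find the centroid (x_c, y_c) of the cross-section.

x_c = 120.00 mm, y_c = 135.39 mm

web: A = 34 × 200 = 6800.00, centroid at (120.00, 100.00).
flange: A = 240 × 14 = 3360.00, centroid at (120.00, 207.00).
ΣA = 10160.00 mm²
ΣAx_c = (6800.00)(120.00) + (3360.00)(120.00) = 1219200.00 mm³
ΣAy_c = (6800.00)(100.00) + (3360.00)(207.00) = 1375520.00 mm³
x_c = 1219200.00 / 10160.00 = 120.00 mm
y_c = 1375520.00 / 10160.00 = 135.39 mm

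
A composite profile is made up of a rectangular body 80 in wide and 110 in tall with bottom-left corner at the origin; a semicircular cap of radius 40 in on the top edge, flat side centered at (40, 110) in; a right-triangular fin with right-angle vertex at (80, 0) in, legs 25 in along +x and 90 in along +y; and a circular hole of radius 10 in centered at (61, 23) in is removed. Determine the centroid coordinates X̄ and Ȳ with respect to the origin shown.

rectangular body: A = 80 × 110 = 8800.00, centroid at (40.00, 55.00).
semicircular top: A = ½π·40² = 2513.27, centroid at (40.00, 126.98).
triangular fin: A = ½·25·90 = 1125.00, centroid at (88.33, 30.00).
hole: A = −π·10² = -314.16, centroid at (61.00, 23.00).
ΣA = 12124.11 in², ΣAX̄ = 532742.25 in³, ΣAȲ = 829651.16 in³.
X̄ = 532742.25/12124.11 = 43.94 in; Ȳ = 829651.16/12124.11 = 68.43 in.

X̄ = 43.94 in, Ȳ = 68.43 in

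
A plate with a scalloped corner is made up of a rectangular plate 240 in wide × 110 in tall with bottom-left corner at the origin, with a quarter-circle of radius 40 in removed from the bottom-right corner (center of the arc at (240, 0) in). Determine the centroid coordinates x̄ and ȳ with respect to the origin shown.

x̄ = 114.85 in, ȳ = 56.90 in

plate: A = 240 × 110 = 26400.00, centroid at (120.00, 55.00).
removed quarter-circle: A = −¼π·40² = -1256.64, centroid at (223.02, 16.98).
ΣA = 25143.36 in²
ΣAx̄ = (26400.00)(120.00) + (-1256.64)(223.02) = 2887740.44 in³
ΣAȳ = (26400.00)(55.00) + (-1256.64)(16.98) = 1430666.67 in³
x̄ = 2887740.44 / 25143.36 = 114.85 in
ȳ = 1430666.67 / 25143.36 = 56.90 in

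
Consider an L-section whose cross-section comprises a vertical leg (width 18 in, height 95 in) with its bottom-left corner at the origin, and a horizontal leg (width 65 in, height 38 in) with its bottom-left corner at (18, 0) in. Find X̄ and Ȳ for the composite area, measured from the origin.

vertical leg: A = 18 × 95 = 1710.00, centroid at (9.00, 47.50).
horizontal leg: A = 65 × 38 = 2470.00, centroid at (50.50, 19.00).
ΣA = 4180.00 in²
ΣAX̄ = (1710.00)(9.00) + (2470.00)(50.50) = 140125.00 in³
ΣAȲ = (1710.00)(47.50) + (2470.00)(19.00) = 128155.00 in³
X̄ = 140125.00 / 4180.00 = 33.52 in
Ȳ = 128155.00 / 4180.00 = 30.66 in

X̄ = 33.52 in, Ȳ = 30.66 in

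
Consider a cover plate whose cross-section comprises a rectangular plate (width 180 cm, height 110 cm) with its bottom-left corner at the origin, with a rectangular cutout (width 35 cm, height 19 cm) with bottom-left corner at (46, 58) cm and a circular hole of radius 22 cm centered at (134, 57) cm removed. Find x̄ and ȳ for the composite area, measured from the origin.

Part | A | x̄ᵢ | ȳᵢ | A·x̄ᵢ | A·ȳᵢ
plate | 19800.00 | 90.00 | 55.00 | 1782000.00 | 1089000.00
hole 1 | -665.00 | 63.50 | 67.50 | -42227.50 | -44887.50
hole 2 | -1520.53 | 134.00 | 57.00 | -203751.13 | -86670.26
Σ | 17614.47 |  |  | 1536021.37 | 957442.24
x̄ = 1536021.37 / 17614.47 = 87.20 cm
ȳ = 957442.24 / 17614.47 = 54.36 cm

x̄ = 87.20 cm, ȳ = 54.36 cm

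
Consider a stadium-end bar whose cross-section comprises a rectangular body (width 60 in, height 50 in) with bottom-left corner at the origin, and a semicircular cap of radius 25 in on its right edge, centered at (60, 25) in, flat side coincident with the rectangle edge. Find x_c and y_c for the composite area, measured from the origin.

x_c = 40.01 in, y_c = 25.00 in

rectangular body: A = 60 × 50 = 3000.00, centroid at (30.00, 25.00).
semicircular end: A = ½π·25² = 981.75, centroid at (70.61, 25.00).
ΣA = 3981.75 in², ΣAx_c = 159321.53 in³, ΣAy_c = 99543.69 in³.
x_c = 159321.53/3981.75 = 40.01 in; y_c = 99543.69/3981.75 = 25.00 in.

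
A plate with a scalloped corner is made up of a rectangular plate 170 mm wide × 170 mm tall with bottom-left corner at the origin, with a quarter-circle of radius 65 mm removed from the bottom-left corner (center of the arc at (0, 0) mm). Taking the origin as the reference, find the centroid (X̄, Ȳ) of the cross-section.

X̄ = 92.45 mm, Ȳ = 92.45 mm

plate: A = 170 × 170 = 28900.00, centroid at (85.00, 85.00).
removed quarter-circle: A = −¼π·65² = -3318.31, centroid at (27.59, 27.59).
ΣA = 25581.69 mm², ΣAX̄ = 2364958.33 mm³, ΣAȲ = 2364958.33 mm³.
X̄ = 2364958.33/25581.69 = 92.45 mm; Ȳ = 2364958.33/25581.69 = 92.45 mm.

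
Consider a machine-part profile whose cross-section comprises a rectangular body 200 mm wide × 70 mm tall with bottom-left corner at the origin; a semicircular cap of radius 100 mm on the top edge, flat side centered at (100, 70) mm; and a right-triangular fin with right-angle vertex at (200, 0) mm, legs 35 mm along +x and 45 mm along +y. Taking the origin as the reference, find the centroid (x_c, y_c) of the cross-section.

x_c = 102.88 mm, y_c = 74.37 mm

rectangular body: A = 200 × 70 = 14000.00, centroid at (100.00, 35.00).
semicircular top: A = ½π·100² = 15707.96, centroid at (100.00, 112.44).
triangular fin: A = ½·35·45 = 787.50, centroid at (211.67, 15.00).
ΣA = 30495.46 mm², ΣAx_c = 3137483.83 mm³, ΣAy_c = 2268036.60 mm³.
x_c = 3137483.83/30495.46 = 102.88 mm; y_c = 2268036.60/30495.46 = 74.37 mm.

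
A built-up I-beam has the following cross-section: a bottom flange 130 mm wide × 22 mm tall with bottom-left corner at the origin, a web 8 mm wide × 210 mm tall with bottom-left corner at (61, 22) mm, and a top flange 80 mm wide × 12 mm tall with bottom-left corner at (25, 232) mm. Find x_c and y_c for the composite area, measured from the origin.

bottom flange: A = 130 × 22 = 2860.00, centroid at (65.00, 11.00).
web: A = 8 × 210 = 1680.00, centroid at (65.00, 127.00).
top flange: A = 80 × 12 = 960.00, centroid at (65.00, 238.00).
ΣA = 5500.00 mm², ΣAx_c = 357500.00 mm³, ΣAy_c = 473300.00 mm³.
x_c = 357500.00/5500.00 = 65.00 mm; y_c = 473300.00/5500.00 = 86.05 mm.

x_c = 65.00 mm, y_c = 86.05 mm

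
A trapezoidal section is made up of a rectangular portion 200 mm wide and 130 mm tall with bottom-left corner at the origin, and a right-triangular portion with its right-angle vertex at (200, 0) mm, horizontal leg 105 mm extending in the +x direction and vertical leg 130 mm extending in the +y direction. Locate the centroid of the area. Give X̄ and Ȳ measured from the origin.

X̄ = 128.07 mm, Ȳ = 60.50 mm

rectangular portion: A = 200 × 130 = 26000.00, centroid at (100.00, 65.00).
triangular portion: A = ½·105·130 = 6825.00, centroid at (235.00, 43.33).
ΣA = 32825.00 mm²
ΣAX̄ = (26000.00)(100.00) + (6825.00)(235.00) = 4203875.00 mm³
ΣAȲ = (26000.00)(65.00) + (6825.00)(43.33) = 1985750.00 mm³
X̄ = 4203875.00 / 32825.00 = 128.07 mm
Ȳ = 1985750.00 / 32825.00 = 60.50 mm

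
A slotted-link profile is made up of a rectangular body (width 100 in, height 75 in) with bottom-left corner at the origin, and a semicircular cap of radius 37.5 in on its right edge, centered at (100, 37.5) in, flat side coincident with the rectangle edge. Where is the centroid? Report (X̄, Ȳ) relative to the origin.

rectangular body: A = 100 × 75 = 7500.00, centroid at (50.00, 37.50).
semicircular end: A = ½π·37.5² = 2208.93, centroid at (115.92, 37.50).
ΣA = 9708.93 in²
ΣAX̄ = (7500.00)(50.00) + (2208.93)(115.92) = 631049.48 in³
ΣAȲ = (7500.00)(37.50) + (2208.93)(37.50) = 364084.96 in³
X̄ = 631049.48 / 9708.93 = 65.00 in
Ȳ = 364084.96 / 9708.93 = 37.50 in

X̄ = 65.00 in, Ȳ = 37.50 in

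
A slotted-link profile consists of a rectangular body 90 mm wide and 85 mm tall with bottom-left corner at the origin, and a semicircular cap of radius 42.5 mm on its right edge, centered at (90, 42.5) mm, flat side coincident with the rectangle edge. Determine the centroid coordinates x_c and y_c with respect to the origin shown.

x_c = 62.05 mm, y_c = 42.50 mm

Part | A | x̄ᵢ | ȳᵢ | A·x̄ᵢ | A·ȳᵢ
rectangular body | 7650.00 | 45.00 | 42.50 | 344250.00 | 325125.00
semicircular end | 2837.25 | 108.04 | 42.50 | 306529.66 | 120583.16
Σ | 10487.25 |  |  | 650779.66 | 445708.16
x_c = 650779.66 / 10487.25 = 62.05 mm
y_c = 445708.16 / 10487.25 = 42.50 mm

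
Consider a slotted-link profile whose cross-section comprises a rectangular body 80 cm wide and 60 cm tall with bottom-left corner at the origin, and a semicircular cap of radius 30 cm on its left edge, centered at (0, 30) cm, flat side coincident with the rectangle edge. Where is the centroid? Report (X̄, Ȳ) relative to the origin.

rectangular body: A = 80 × 60 = 4800.00, centroid at (40.00, 30.00).
semicircular end: A = ½π·30² = 1413.72, centroid at (-12.73, 30.00).
ΣA = 6213.72 cm², ΣAX̄ = 174000.00 cm³, ΣAȲ = 186411.50 cm³.
X̄ = 174000.00/6213.72 = 28.00 cm; Ȳ = 186411.50/6213.72 = 30.00 cm.

X̄ = 28.00 cm, Ȳ = 30.00 cm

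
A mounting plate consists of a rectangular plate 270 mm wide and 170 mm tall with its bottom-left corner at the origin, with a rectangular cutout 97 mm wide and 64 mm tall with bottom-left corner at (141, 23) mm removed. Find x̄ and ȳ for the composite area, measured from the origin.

x̄ = 126.48 mm, ȳ = 89.69 mm

plate: A = 270 × 170 = 45900.00, centroid at (135.00, 85.00).
hole: A = −(97 × 64) = -6208.00, centroid at (189.50, 55.00).
ΣA = 39692.00 mm²
ΣAx̄ = (45900.00)(135.00) + (-6208.00)(189.50) = 5020084.00 mm³
ΣAȳ = (45900.00)(85.00) + (-6208.00)(55.00) = 3560060.00 mm³
x̄ = 5020084.00 / 39692.00 = 126.48 mm
ȳ = 3560060.00 / 39692.00 = 89.69 mm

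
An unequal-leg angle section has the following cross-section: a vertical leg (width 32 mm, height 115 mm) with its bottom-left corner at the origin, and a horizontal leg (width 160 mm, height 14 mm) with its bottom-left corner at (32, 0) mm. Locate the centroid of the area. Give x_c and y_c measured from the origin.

vertical leg: A = 32 × 115 = 3680.00, centroid at (16.00, 57.50).
horizontal leg: A = 160 × 14 = 2240.00, centroid at (112.00, 7.00).
ΣA = 5920.00 mm², ΣAx_c = 309760.00 mm³, ΣAy_c = 227280.00 mm³.
x_c = 309760.00/5920.00 = 52.32 mm; y_c = 227280.00/5920.00 = 38.39 mm.

x_c = 52.32 mm, y_c = 38.39 mm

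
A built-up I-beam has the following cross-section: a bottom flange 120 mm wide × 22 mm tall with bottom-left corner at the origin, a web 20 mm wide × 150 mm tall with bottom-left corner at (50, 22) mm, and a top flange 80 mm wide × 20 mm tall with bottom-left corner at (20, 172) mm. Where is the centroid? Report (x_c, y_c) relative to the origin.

x_c = 60.00 mm, y_c = 84.43 mm

bottom flange: A = 120 × 22 = 2640.00, centroid at (60.00, 11.00).
web: A = 20 × 150 = 3000.00, centroid at (60.00, 97.00).
top flange: A = 80 × 20 = 1600.00, centroid at (60.00, 182.00).
ΣA = 7240.00 mm²
ΣAx_c = (2640.00)(60.00) + (3000.00)(60.00) + (1600.00)(60.00) = 434400.00 mm³
ΣAy_c = (2640.00)(11.00) + (3000.00)(97.00) + (1600.00)(182.00) = 611240.00 mm³
x_c = 434400.00 / 7240.00 = 60.00 mm
y_c = 611240.00 / 7240.00 = 84.43 mm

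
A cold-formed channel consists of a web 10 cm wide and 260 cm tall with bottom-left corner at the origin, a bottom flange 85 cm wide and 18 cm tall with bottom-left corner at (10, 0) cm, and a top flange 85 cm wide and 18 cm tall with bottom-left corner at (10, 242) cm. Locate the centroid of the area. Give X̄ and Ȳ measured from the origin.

web: A = 10 × 260 = 2600.00, centroid at (5.00, 130.00).
bottom flange: A = 85 × 18 = 1530.00, centroid at (52.50, 9.00).
top flange: A = 85 × 18 = 1530.00, centroid at (52.50, 251.00).
ΣA = 5660.00 cm²
ΣAX̄ = (2600.00)(5.00) + (1530.00)(52.50) + (1530.00)(52.50) = 173650.00 cm³
ΣAȲ = (2600.00)(130.00) + (1530.00)(9.00) + (1530.00)(251.00) = 735800.00 cm³
X̄ = 173650.00 / 5660.00 = 30.68 cm
Ȳ = 735800.00 / 5660.00 = 130.00 cm

X̄ = 30.68 cm, Ȳ = 130.00 cm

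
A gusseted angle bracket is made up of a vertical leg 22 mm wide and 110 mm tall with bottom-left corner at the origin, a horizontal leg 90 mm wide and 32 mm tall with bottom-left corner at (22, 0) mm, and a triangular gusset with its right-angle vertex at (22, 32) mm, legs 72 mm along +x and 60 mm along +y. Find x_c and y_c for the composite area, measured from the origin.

vertical leg: A = 22 × 110 = 2420.00, centroid at (11.00, 55.00).
horizontal leg: A = 90 × 32 = 2880.00, centroid at (67.00, 16.00).
gusset: A = ½·72·60 = 2160.00, centroid at (46.00, 52.00).
ΣA = 7460.00 mm², ΣAx_c = 318940.00 mm³, ΣAy_c = 291500.00 mm³.
x_c = 318940.00/7460.00 = 42.75 mm; y_c = 291500.00/7460.00 = 39.08 mm.

x_c = 42.75 mm, y_c = 39.08 mm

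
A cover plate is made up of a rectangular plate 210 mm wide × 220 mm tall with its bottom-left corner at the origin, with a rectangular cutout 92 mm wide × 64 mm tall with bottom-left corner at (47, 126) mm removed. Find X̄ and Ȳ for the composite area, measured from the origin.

X̄ = 106.75 mm, Ȳ = 102.99 mm

plate: A = 210 × 220 = 46200.00, centroid at (105.00, 110.00).
hole: A = −(92 × 64) = -5888.00, centroid at (93.00, 158.00).
ΣA = 40312.00 mm²
ΣAX̄ = (46200.00)(105.00) + (-5888.00)(93.00) = 4303416.00 mm³
ΣAȲ = (46200.00)(110.00) + (-5888.00)(158.00) = 4151696.00 mm³
X̄ = 4303416.00 / 40312.00 = 106.75 mm
Ȳ = 4151696.00 / 40312.00 = 102.99 mm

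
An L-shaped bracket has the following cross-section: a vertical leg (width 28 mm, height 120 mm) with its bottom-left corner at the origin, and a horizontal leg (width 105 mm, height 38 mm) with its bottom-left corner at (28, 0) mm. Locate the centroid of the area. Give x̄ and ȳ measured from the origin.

x̄ = 50.10 mm, ȳ = 37.74 mm

vertical leg: A = 28 × 120 = 3360.00, centroid at (14.00, 60.00).
horizontal leg: A = 105 × 38 = 3990.00, centroid at (80.50, 19.00).
ΣA = 7350.00 mm²
ΣAx̄ = (3360.00)(14.00) + (3990.00)(80.50) = 368235.00 mm³
ΣAȳ = (3360.00)(60.00) + (3990.00)(19.00) = 277410.00 mm³
x̄ = 368235.00 / 7350.00 = 50.10 mm
ȳ = 277410.00 / 7350.00 = 37.74 mm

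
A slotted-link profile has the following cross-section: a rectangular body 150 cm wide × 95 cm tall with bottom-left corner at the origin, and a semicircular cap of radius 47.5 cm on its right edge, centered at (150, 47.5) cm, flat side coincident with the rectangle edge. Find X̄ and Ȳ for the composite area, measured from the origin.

rectangular body: A = 150 × 95 = 14250.00, centroid at (75.00, 47.50).
semicircular end: A = ½π·47.5² = 3544.11, centroid at (170.16, 47.50).
ΣA = 17794.11 cm²
ΣAX̄ = (14250.00)(75.00) + (3544.11)(170.16) = 1671814.30 cm³
ΣAȲ = (14250.00)(47.50) + (3544.11)(47.50) = 845220.19 cm³
X̄ = 1671814.30 / 17794.11 = 93.95 cm
Ȳ = 845220.19 / 17794.11 = 47.50 cm

X̄ = 93.95 cm, Ȳ = 47.50 cm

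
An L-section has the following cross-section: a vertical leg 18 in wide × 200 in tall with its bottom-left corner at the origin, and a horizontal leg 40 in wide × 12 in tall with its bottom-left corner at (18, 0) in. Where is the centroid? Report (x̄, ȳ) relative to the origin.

vertical leg: A = 18 × 200 = 3600.00, centroid at (9.00, 100.00).
horizontal leg: A = 40 × 12 = 480.00, centroid at (38.00, 6.00).
ΣA = 4080.00 in², ΣAx̄ = 50640.00 in³, ΣAȳ = 362880.00 in³.
x̄ = 50640.00/4080.00 = 12.41 in; ȳ = 362880.00/4080.00 = 88.94 in.

x̄ = 12.41 in, ȳ = 88.94 in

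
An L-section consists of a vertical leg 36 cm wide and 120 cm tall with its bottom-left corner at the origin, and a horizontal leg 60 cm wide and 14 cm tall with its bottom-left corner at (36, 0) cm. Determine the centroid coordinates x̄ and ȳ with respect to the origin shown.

vertical leg: A = 36 × 120 = 4320.00, centroid at (18.00, 60.00).
horizontal leg: A = 60 × 14 = 840.00, centroid at (66.00, 7.00).
ΣA = 5160.00 cm², ΣAx̄ = 133200.00 cm³, ΣAȳ = 265080.00 cm³.
x̄ = 133200.00/5160.00 = 25.81 cm; ȳ = 265080.00/5160.00 = 51.37 cm.

x̄ = 25.81 cm, ȳ = 51.37 cm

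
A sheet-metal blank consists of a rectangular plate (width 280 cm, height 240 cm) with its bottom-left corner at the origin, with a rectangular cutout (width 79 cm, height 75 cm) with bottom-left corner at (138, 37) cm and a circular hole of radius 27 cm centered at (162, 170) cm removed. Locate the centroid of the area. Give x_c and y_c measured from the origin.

x_c = 135.38 cm, y_c = 122.63 cm

plate: A = 280 × 240 = 67200.00, centroid at (140.00, 120.00).
hole 1: A = −(79 × 75) = -5925.00, centroid at (177.50, 74.50).
hole 2: A = −π·27² = -2290.22, centroid at (162.00, 170.00).
ΣA = 58984.78 cm²
ΣAx_c = (67200.00)(140.00) + (-5925.00)(177.50) + (-2290.22)(162.00) = 7985296.69 cm³
ΣAy_c = (67200.00)(120.00) + (-5925.00)(74.50) + (-2290.22)(170.00) = 7233249.92 cm³
x_c = 7985296.69 / 58984.78 = 135.38 cm
y_c = 7233249.92 / 58984.78 = 122.63 cm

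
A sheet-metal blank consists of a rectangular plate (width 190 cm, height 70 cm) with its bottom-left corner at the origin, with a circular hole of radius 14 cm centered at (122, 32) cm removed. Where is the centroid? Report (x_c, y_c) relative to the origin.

plate: A = 190 × 70 = 13300.00, centroid at (95.00, 35.00).
hole: A = −π·14² = -615.75, centroid at (122.00, 32.00).
ΣA = 12684.25 cm²
ΣAx_c = (13300.00)(95.00) + (-615.75)(122.00) = 1188378.24 cm³
ΣAy_c = (13300.00)(35.00) + (-615.75)(32.00) = 445795.93 cm³
x_c = 1188378.24 / 12684.25 = 93.69 cm
y_c = 445795.93 / 12684.25 = 35.15 cm

x_c = 93.69 cm, y_c = 35.15 cm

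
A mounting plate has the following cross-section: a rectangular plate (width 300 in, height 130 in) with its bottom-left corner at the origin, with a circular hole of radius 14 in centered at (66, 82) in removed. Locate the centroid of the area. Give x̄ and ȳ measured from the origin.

Part | A | x̄ᵢ | ȳᵢ | A·x̄ᵢ | A·ȳᵢ
plate | 39000.00 | 150.00 | 65.00 | 5850000.00 | 2535000.00
hole | -615.75 | 66.00 | 82.00 | -40639.64 | -50491.68
Σ | 38384.25 |  |  | 5809360.36 | 2484508.32
x̄ = 5809360.36 / 38384.25 = 151.35 in
ȳ = 2484508.32 / 38384.25 = 64.73 in

x̄ = 151.35 in, ȳ = 64.73 in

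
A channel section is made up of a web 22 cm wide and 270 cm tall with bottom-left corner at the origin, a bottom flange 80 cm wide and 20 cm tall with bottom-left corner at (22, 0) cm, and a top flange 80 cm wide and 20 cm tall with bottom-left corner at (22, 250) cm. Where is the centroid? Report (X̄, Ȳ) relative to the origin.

X̄ = 28.86 cm, Ȳ = 135.00 cm

web: A = 22 × 270 = 5940.00, centroid at (11.00, 135.00).
bottom flange: A = 80 × 20 = 1600.00, centroid at (62.00, 10.00).
top flange: A = 80 × 20 = 1600.00, centroid at (62.00, 260.00).
ΣA = 9140.00 cm²
ΣAX̄ = (5940.00)(11.00) + (1600.00)(62.00) + (1600.00)(62.00) = 263740.00 cm³
ΣAȲ = (5940.00)(135.00) + (1600.00)(10.00) + (1600.00)(260.00) = 1233900.00 cm³
X̄ = 263740.00 / 9140.00 = 28.86 cm
Ȳ = 1233900.00 / 9140.00 = 135.00 cm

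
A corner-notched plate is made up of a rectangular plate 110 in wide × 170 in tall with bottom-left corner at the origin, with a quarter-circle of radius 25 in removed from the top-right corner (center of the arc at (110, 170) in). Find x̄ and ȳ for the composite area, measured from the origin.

x̄ = 53.80 in, ȳ = 82.99 in

plate: A = 110 × 170 = 18700.00, centroid at (55.00, 85.00).
removed quarter-circle: A = −¼π·25² = -490.87, centroid at (99.39, 159.39).
ΣA = 18209.13 in², ΣAx̄ = 979712.21 in³, ΣAȳ = 1511259.78 in³.
x̄ = 979712.21/18209.13 = 53.80 in; ȳ = 1511259.78/18209.13 = 82.99 in.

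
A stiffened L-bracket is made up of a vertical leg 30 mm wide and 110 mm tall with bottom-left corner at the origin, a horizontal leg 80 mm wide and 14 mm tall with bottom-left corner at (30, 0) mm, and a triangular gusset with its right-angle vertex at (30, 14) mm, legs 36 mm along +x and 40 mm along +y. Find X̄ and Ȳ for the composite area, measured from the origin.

X̄ = 30.77 mm, Ȳ = 40.67 mm

vertical leg: A = 30 × 110 = 3300.00, centroid at (15.00, 55.00).
horizontal leg: A = 80 × 14 = 1120.00, centroid at (70.00, 7.00).
gusset: A = ½·36·40 = 720.00, centroid at (42.00, 27.33).
ΣA = 5140.00 mm², ΣAX̄ = 158140.00 mm³, ΣAȲ = 209020.00 mm³.
X̄ = 158140.00/5140.00 = 30.77 mm; Ȳ = 209020.00/5140.00 = 40.67 mm.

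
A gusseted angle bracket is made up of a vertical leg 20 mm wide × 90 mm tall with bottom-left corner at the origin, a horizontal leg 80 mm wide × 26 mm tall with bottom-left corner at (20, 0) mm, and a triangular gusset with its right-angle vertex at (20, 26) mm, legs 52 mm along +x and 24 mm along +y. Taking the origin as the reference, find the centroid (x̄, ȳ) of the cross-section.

Part | A | x̄ᵢ | ȳᵢ | A·x̄ᵢ | A·ȳᵢ
vertical leg | 1800.00 | 10.00 | 45.00 | 18000.00 | 81000.00
horizontal leg | 2080.00 | 60.00 | 13.00 | 124800.00 | 27040.00
gusset | 624.00 | 37.33 | 34.00 | 23296.00 | 21216.00
Σ | 4504.00 |  |  | 166096.00 | 129256.00
x̄ = 166096.00 / 4504.00 = 36.88 mm
ȳ = 129256.00 / 4504.00 = 28.70 mm

x̄ = 36.88 mm, ȳ = 28.70 mm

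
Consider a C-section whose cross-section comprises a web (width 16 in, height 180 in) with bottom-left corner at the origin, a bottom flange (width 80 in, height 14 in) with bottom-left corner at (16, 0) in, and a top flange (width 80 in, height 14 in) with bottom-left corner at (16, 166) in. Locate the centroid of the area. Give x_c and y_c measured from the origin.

x_c = 29.00 in, y_c = 90.00 in

web: A = 16 × 180 = 2880.00, centroid at (8.00, 90.00).
bottom flange: A = 80 × 14 = 1120.00, centroid at (56.00, 7.00).
top flange: A = 80 × 14 = 1120.00, centroid at (56.00, 173.00).
ΣA = 5120.00 in²
ΣAx_c = (2880.00)(8.00) + (1120.00)(56.00) + (1120.00)(56.00) = 148480.00 in³
ΣAy_c = (2880.00)(90.00) + (1120.00)(7.00) + (1120.00)(173.00) = 460800.00 in³
x_c = 148480.00 / 5120.00 = 29.00 in
y_c = 460800.00 / 5120.00 = 90.00 in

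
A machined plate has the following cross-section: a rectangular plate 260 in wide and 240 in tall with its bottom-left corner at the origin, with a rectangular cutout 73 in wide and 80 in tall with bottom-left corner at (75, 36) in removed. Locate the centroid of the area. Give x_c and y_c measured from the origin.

x_c = 131.91 in, y_c = 124.54 in

plate: A = 260 × 240 = 62400.00, centroid at (130.00, 120.00).
hole: A = −(73 × 80) = -5840.00, centroid at (111.50, 76.00).
ΣA = 56560.00 in²
ΣAx_c = (62400.00)(130.00) + (-5840.00)(111.50) = 7460840.00 in³
ΣAy_c = (62400.00)(120.00) + (-5840.00)(76.00) = 7044160.00 in³
x_c = 7460840.00 / 56560.00 = 131.91 in
y_c = 7044160.00 / 56560.00 = 124.54 in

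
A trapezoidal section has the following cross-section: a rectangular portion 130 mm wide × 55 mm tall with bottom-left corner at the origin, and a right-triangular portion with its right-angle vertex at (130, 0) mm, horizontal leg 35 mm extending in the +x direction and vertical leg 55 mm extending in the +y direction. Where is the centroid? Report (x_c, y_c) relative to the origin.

rectangular portion: A = 130 × 55 = 7150.00, centroid at (65.00, 27.50).
triangular portion: A = ½·35·55 = 962.50, centroid at (141.67, 18.33).
ΣA = 8112.50 mm², ΣAx_c = 601104.17 mm³, ΣAy_c = 214270.83 mm³.
x_c = 601104.17/8112.50 = 74.10 mm; y_c = 214270.83/8112.50 = 26.41 mm.

x_c = 74.10 mm, y_c = 26.41 mm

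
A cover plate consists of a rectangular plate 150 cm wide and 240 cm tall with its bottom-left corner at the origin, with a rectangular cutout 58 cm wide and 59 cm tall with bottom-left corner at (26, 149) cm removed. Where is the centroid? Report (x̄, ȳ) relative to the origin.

x̄ = 77.10 cm, ȳ = 113.86 cm

Part | A | x̄ᵢ | ȳᵢ | A·x̄ᵢ | A·ȳᵢ
plate | 36000.00 | 75.00 | 120.00 | 2700000.00 | 4320000.00
hole | -3422.00 | 55.00 | 178.50 | -188210.00 | -610827.00
Σ | 32578.00 |  |  | 2511790.00 | 3709173.00
x̄ = 2511790.00 / 32578.00 = 77.10 cm
ȳ = 3709173.00 / 32578.00 = 113.86 cm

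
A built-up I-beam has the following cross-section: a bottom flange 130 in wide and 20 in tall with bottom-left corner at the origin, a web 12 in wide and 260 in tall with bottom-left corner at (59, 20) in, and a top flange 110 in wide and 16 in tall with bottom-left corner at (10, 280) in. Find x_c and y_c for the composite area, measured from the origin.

bottom flange: A = 130 × 20 = 2600.00, centroid at (65.00, 10.00).
web: A = 12 × 260 = 3120.00, centroid at (65.00, 150.00).
top flange: A = 110 × 16 = 1760.00, centroid at (65.00, 288.00).
ΣA = 7480.00 in²
ΣAx_c = (2600.00)(65.00) + (3120.00)(65.00) + (1760.00)(65.00) = 486200.00 in³
ΣAy_c = (2600.00)(10.00) + (3120.00)(150.00) + (1760.00)(288.00) = 1000880.00 in³
x_c = 486200.00 / 7480.00 = 65.00 in
y_c = 1000880.00 / 7480.00 = 133.81 in

x_c = 65.00 in, y_c = 133.81 in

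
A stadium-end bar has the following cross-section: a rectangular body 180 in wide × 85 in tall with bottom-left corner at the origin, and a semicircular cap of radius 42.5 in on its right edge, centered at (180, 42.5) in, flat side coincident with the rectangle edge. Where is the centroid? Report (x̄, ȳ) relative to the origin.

rectangular body: A = 180 × 85 = 15300.00, centroid at (90.00, 42.50).
semicircular end: A = ½π·42.5² = 2837.25, centroid at (198.04, 42.50).
ΣA = 18137.25 in²
ΣAx̄ = (15300.00)(90.00) + (2837.25)(198.04) = 1938882.24 in³
ΣAȳ = (15300.00)(42.50) + (2837.25)(42.50) = 770833.16 in³
x̄ = 1938882.24 / 18137.25 = 106.90 in
ȳ = 770833.16 / 18137.25 = 42.50 in

x̄ = 106.90 in, ȳ = 42.50 in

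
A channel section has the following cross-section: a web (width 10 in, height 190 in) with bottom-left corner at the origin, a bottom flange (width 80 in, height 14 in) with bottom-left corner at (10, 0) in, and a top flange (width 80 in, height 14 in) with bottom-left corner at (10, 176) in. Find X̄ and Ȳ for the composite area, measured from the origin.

X̄ = 29.35 in, Ȳ = 95.00 in

Part | A | x̄ᵢ | ȳᵢ | A·x̄ᵢ | A·ȳᵢ
web | 1900.00 | 5.00 | 95.00 | 9500.00 | 180500.00
bottom flange | 1120.00 | 50.00 | 7.00 | 56000.00 | 7840.00
top flange | 1120.00 | 50.00 | 183.00 | 56000.00 | 204960.00
Σ | 4140.00 |  |  | 121500.00 | 393300.00
X̄ = 121500.00 / 4140.00 = 29.35 in
Ȳ = 393300.00 / 4140.00 = 95.00 in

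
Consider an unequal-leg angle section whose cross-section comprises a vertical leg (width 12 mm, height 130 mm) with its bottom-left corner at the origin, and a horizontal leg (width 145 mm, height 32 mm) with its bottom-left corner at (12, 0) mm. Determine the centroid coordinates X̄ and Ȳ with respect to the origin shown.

X̄ = 64.75 mm, Ȳ = 28.33 mm

vertical leg: A = 12 × 130 = 1560.00, centroid at (6.00, 65.00).
horizontal leg: A = 145 × 32 = 4640.00, centroid at (84.50, 16.00).
ΣA = 6200.00 mm²
ΣAX̄ = (1560.00)(6.00) + (4640.00)(84.50) = 401440.00 mm³
ΣAȲ = (1560.00)(65.00) + (4640.00)(16.00) = 175640.00 mm³
X̄ = 401440.00 / 6200.00 = 64.75 mm
Ȳ = 175640.00 / 6200.00 = 28.33 mm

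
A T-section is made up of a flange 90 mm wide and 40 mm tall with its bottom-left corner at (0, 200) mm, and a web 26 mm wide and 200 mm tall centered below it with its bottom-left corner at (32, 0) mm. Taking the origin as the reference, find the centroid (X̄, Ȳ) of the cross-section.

web: A = 26 × 200 = 5200.00, centroid at (45.00, 100.00).
flange: A = 90 × 40 = 3600.00, centroid at (45.00, 220.00).
ΣA = 8800.00 mm²
ΣAX̄ = (5200.00)(45.00) + (3600.00)(45.00) = 396000.00 mm³
ΣAȲ = (5200.00)(100.00) + (3600.00)(220.00) = 1312000.00 mm³
X̄ = 396000.00 / 8800.00 = 45.00 mm
Ȳ = 1312000.00 / 8800.00 = 149.09 mm

X̄ = 45.00 mm, Ȳ = 149.09 mm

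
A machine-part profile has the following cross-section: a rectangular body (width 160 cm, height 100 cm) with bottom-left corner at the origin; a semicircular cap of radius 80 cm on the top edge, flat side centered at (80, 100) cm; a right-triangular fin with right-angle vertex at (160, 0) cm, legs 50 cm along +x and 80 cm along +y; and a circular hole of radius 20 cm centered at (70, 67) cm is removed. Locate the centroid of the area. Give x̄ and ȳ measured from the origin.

rectangular body: A = 160 × 100 = 16000.00, centroid at (80.00, 50.00).
semicircular top: A = ½π·80² = 10053.10, centroid at (80.00, 133.95).
triangular fin: A = ½·50·80 = 2000.00, centroid at (176.67, 26.67).
hole: A = −π·20² = -1256.64, centroid at (70.00, 67.00).
ΣA = 26796.46 cm², ΣAx̄ = 2349616.46 cm³, ΣAȳ = 2115781.63 cm³.
x̄ = 2349616.46/26796.46 = 87.68 cm; ȳ = 2115781.63/26796.46 = 78.96 cm.

x̄ = 87.68 cm, ȳ = 78.96 cm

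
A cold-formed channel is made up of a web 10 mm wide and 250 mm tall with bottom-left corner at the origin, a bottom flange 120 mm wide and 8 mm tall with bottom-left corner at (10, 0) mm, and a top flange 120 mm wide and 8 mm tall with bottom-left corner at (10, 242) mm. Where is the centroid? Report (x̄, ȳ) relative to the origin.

web: A = 10 × 250 = 2500.00, centroid at (5.00, 125.00).
bottom flange: A = 120 × 8 = 960.00, centroid at (70.00, 4.00).
top flange: A = 120 × 8 = 960.00, centroid at (70.00, 246.00).
ΣA = 4420.00 mm², ΣAx̄ = 146900.00 mm³, ΣAȳ = 552500.00 mm³.
x̄ = 146900.00/4420.00 = 33.24 mm; ȳ = 552500.00/4420.00 = 125.00 mm.

x̄ = 33.24 mm, ȳ = 125.00 mm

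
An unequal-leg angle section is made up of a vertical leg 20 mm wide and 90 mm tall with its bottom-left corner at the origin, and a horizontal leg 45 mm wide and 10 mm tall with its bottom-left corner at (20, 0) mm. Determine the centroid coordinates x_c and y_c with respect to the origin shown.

vertical leg: A = 20 × 90 = 1800.00, centroid at (10.00, 45.00).
horizontal leg: A = 45 × 10 = 450.00, centroid at (42.50, 5.00).
ΣA = 2250.00 mm²
ΣAx_c = (1800.00)(10.00) + (450.00)(42.50) = 37125.00 mm³
ΣAy_c = (1800.00)(45.00) + (450.00)(5.00) = 83250.00 mm³
x_c = 37125.00 / 2250.00 = 16.50 mm
y_c = 83250.00 / 2250.00 = 37.00 mm

x_c = 16.50 mm, y_c = 37.00 mm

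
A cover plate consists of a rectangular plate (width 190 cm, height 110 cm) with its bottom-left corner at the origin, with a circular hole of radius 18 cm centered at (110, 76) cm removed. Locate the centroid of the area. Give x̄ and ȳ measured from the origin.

plate: A = 190 × 110 = 20900.00, centroid at (95.00, 55.00).
hole: A = −π·18² = -1017.88, centroid at (110.00, 76.00).
ΣA = 19882.12 cm², ΣAx̄ = 1873533.64 cm³, ΣAȳ = 1072141.42 cm³.
x̄ = 1873533.64/19882.12 = 94.23 cm; ȳ = 1072141.42/19882.12 = 53.92 cm.

x̄ = 94.23 cm, ȳ = 53.92 cm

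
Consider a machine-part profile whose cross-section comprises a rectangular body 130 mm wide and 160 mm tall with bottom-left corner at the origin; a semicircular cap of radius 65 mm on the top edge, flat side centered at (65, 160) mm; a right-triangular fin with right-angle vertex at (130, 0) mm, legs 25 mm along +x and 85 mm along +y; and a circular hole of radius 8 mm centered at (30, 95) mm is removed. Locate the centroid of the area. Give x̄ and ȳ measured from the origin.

x̄ = 68.00 mm, ȳ = 103.19 mm

Part | A | x̄ᵢ | ȳᵢ | A·x̄ᵢ | A·ȳᵢ
rectangular body | 20800.00 | 65.00 | 80.00 | 1352000.00 | 1664000.00
semicircular top | 6636.61 | 65.00 | 187.59 | 431379.94 | 1244941.65
triangular fin | 1062.50 | 138.33 | 28.33 | 146979.17 | 30104.17
hole | -201.06 | 30.00 | 95.00 | -6031.86 | -19100.88
Σ | 28298.05 |  |  | 1924327.25 | 2919944.93
x̄ = 1924327.25 / 28298.05 = 68.00 mm
ȳ = 2919944.93 / 28298.05 = 103.19 mm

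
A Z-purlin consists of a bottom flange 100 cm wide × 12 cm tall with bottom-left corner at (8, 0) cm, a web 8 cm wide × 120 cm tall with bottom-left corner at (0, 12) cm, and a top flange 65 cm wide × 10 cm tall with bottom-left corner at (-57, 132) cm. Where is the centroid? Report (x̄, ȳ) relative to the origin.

x̄ = 20.47 cm, ȳ = 58.85 cm

bottom flange: A = 100 × 12 = 1200.00, centroid at (58.00, 6.00).
web: A = 8 × 120 = 960.00, centroid at (4.00, 72.00).
top flange: A = 65 × 10 = 650.00, centroid at (-24.50, 137.00).
ΣA = 2810.00 cm²
ΣAx̄ = (1200.00)(58.00) + (960.00)(4.00) + (650.00)(-24.50) = 57515.00 cm³
ΣAȳ = (1200.00)(6.00) + (960.00)(72.00) + (650.00)(137.00) = 165370.00 cm³
x̄ = 57515.00 / 2810.00 = 20.47 cm
ȳ = 165370.00 / 2810.00 = 58.85 cm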